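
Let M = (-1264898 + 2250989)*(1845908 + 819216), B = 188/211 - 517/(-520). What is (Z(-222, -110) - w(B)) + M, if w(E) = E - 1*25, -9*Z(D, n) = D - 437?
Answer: 2595151544404775177/987480 ≈ 2.6281e+12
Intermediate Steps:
Z(D, n) = 437/9 - D/9 (Z(D, n) = -(D - 437)/9 = -(-437 + D)/9 = 437/9 - D/9)
B = 206847/109720 (B = 188*(1/211) - 517*(-1/520) = 188/211 + 517/520 = 206847/109720 ≈ 1.8852)
w(E) = -25 + E (w(E) = E - 25 = -25 + E)
M = 2628054790284 (M = 986091*2665124 = 2628054790284)
(Z(-222, -110) - w(B)) + M = ((437/9 - ⅑*(-222)) - (-25 + 206847/109720)) + 2628054790284 = ((437/9 + 74/3) - 1*(-2536153/109720)) + 2628054790284 = (659/9 + 2536153/109720) + 2628054790284 = 95130857/987480 + 2628054790284 = 2595151544404775177/987480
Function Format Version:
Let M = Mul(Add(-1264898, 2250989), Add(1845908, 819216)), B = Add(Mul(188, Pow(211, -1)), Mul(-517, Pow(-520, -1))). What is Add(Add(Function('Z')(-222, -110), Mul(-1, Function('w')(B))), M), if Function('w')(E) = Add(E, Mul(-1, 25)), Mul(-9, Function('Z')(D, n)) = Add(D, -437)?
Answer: Rational(2595151544404775177, 987480) ≈ 2.6281e+12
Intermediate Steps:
Function('Z')(D, n) = Add(Rational(437, 9), Mul(Rational(-1, 9), D)) (Function('Z')(D, n) = Mul(Rational(-1, 9), Add(D, -437)) = Mul(Rational(-1, 9), Add(-437, D)) = Add(Rational(437, 9), Mul(Rational(-1, 9), D)))
B = Rational(206847, 109720) (B = Add(Mul(188, Rational(1, 211)), Mul(-517, Rational(-1, 520))) = Add(Rational(188, 211), Rational(517, 520)) = Rational(206847, 109720) ≈ 1.8852)
Function('w')(E) = Add(-25, E) (Function('w')(E) = Add(E, -25) = Add(-25, E))
M = 2628054790284 (M = Mul(986091, 2665124) = 2628054790284)
Add(Add(Function('Z')(-222, -110), Mul(-1, Function('w')(B))), M) = Add(Add(Add(Rational(437, 9), Mul(Rational(-1, 9), -222)), Mul(-1, Add(-25, Rational(206847, 109720)))), 2628054790284) = Add(Add(Add(Rational(437, 9), Rational(74, 3)), Mul(-1, Rational(-2536153, 109720))), 2628054790284) = Add(Add(Rational(659, 9), Rational(2536153, 109720)), 2628054790284) = Add(Rational(95130857, 987480), 2628054790284) = Rational(2595151544404775177, 987480)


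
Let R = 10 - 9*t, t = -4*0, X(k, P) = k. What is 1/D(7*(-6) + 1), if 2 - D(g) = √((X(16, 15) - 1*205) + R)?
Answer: 2/183 + I*√179/183 ≈ 0.010929 + 0.07311*I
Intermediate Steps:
t = 0
R = 10 (R = 10 - 9*0 = 10 + 0 = 10)
D(g) = 2 - I*√179 (D(g) = 2 - √((16 - 1*205) + 10) = 2 - √((16 - 205) + 10) = 2 - √(-189 + 10) = 2 - √(-179) = 2 - I*√179)
1/D(7*(-6) + 1) = 1/(2 - I*√179)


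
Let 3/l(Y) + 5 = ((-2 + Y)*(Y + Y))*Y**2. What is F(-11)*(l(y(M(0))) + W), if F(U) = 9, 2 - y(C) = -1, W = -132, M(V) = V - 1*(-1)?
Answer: -58185/49 ≈ -1187.4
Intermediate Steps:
M(V) = 1 + V (M(V) = V + 1 = 1 + V)
y(C) = 3 (y(C) = 2 - 1*(-1) = 2 + 1 = 3)
l(Y) = 3/(-5 + 2*Y**3*(-2 + Y)) (l(Y) = 3/(-5 + ((-2 + Y)*(Y + Y))*Y**2) = 3/(-5 + ((-2 + Y)*(2*Y))*Y**2) = 3/(-5 + (2*Y*(-2 + Y))*Y**2) = 3/(-5 + 2*Y**3*(-2 + Y)))
F(-11)*(l(y(M(0))) + W) = 9*(3/(-5 - 4*3**3 + 2*3**4) - 132) = 9*(3/(-5 - 4*27 + 2*81) - 132) = 9*(3/(-5 - 108 + 162) - 132) = 9*(3/49 - 132) = 9*(-6465/49) = -58185/49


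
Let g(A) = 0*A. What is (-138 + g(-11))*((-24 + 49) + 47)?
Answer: -9936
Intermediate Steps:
g(A) = 0
(-138 + g(-11))*((-24 + 49) + 47) = (-138 + 0)*((-24 + 49) + 47) = -138*(25 + 47) = -138*72 = -9936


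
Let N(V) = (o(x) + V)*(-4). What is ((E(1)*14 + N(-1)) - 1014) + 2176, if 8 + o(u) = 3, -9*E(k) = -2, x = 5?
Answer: 10702/9 ≈ 1189.1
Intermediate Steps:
E(k) = 2/9 (E(k) = -⅑*(-2) = 2/9)
o(u) = -5 (o(u) = -8 + 3 = -5)
N(V) = 20 - 4*V (N(V) = (-5 + V)*(-4) = 20 - 4*V)
((E(1)*14 + N(-1)) - 1014) + 2176 = (((2/9)*14 + (20 - 4*(-1))) - 1014) + 2176 = ((28/9 + (20 + 4)) - 1014) + 2176 = ((28/9 + 24) - 1014) + 2176 = (244/9 - 1014) + 2176 = -8882/9 + 2176 = 10702/9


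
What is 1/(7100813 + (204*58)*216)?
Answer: 1/9656525 ≈ 1.0356e-7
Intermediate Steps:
1/(7100813 + (204*58)*216) = 1/(7100813 + 11832*216) = 1/(7100813 + 2555712) = 1/9656525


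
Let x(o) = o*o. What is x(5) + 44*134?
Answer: 5921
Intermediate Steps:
x(o) = o²
x(5) + 44*134 = 5² + 44*134 = 25 + 5896 = 5921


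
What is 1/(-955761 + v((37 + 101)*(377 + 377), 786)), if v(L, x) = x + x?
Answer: -1/954189 ≈ -1.0480e-6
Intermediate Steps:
v(L, x) = 2*x
1/(-955761 + v((37 + 101)*(377 + 377), 786)) = 1/(-955761 + 2*786) = 1/(-955761 + 1572) = 1/(-954189) = -1/954189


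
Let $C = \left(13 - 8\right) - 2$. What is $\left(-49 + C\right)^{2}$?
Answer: $2116$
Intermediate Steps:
$C = 3$ ($C = 5 - 2 = 3$)
$\left(-49 + C\right)^{2} = \left(-49 + 3\right)^{2} = \left(-46\right)^{2} = 2116$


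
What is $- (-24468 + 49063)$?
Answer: $-24595$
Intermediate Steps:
$- (-24468 + 49063) = \left(-1\right) 24595 = -24595$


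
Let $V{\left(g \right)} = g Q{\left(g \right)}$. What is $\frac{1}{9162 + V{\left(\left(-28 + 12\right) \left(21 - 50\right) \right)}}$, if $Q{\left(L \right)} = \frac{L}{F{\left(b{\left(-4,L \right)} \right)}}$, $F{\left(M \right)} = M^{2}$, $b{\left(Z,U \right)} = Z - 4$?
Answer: $\frac{1}{12526} \approx 7.9834 \cdot 10^{-5}$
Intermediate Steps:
$b{\left(Z,U \right)} = -4 + Z$
$Q{\left(L \right)} = \frac{L}{64}$ ($Q{\left(L \right)} = \frac{L}{\left(-4 - 4\right)^{2}} = \frac{L}{\left(-8\right)^{2}} = \frac{L}{64}$)
$V{\left(g \right)} = \frac{g^{2}}{64}$ ($V{\left(g \right)} = g \frac{g}{64} = \frac{g^{2}}{64}$)
$\frac{1}{9162 + V{\left(\left(-28 + 12\right) \left(21 - 50\right) \right)}} = \frac{1}{9162 + \frac{\left(\left(-28 + 12\right) \left(21 - 50\right)\right)^{2}}{64}} = \frac{1}{9162 + \frac{\left(\left(-16\right) \left(-29\right)\right)^{2}}{64}} = \frac{1}{9162 + \frac{464^{2}}{64}} = \frac{1}{9162 + \frac{1}{64} \cdot 215296} = \frac{1}{9162 + 3364} = \frac{1}{12526}$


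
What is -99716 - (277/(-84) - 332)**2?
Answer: -1496863321/7056 ≈ -2.1214e+5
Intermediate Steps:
-99716 - (277/(-84) - 332)**2 = -99716 - (277*(-1/84) - 332)**2 = -99716 - (-277/84 - 332)**2 = -99716 - (-28165/84)**2 = -99716 - 1*793267225/7056 = -99716 - 793267225/7056 = -1496863321/7056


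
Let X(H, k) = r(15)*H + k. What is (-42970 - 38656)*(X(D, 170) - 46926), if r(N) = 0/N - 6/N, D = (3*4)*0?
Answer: 3816505256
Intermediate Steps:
D = 0 (D = 12*0 = 0)
r(N) = -6/N (r(N) = 0 - 6/N = -6/N)
X(H, k) = k - 2*H/5 (X(H, k) = (-6/15)*H + k = (-6*1/15)*H + k = -2*H/5 + k = k - 2*H/5)
(-42970 - 38656)*(X(D, 170) - 46926) = (-42970 - 38656)*((170 - ⅖*0) - 46926) = -81626*((170 + 0) - 46926) = -81626*(170 - 46926) = -81626*(-46756) = 3816505256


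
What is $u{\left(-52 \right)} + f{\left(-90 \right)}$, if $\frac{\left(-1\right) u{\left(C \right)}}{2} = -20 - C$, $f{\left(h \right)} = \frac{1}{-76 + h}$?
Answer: $- \frac{10625}{166} \approx -64.006$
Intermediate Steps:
$u{\left(C \right)} = 40 + 2 C$ ($u{\left(C \right)} = - 2 \left(-20 - C\right) = 40 + 2 C$)
$u{\left(-52 \right)} + f{\left(-90 \right)} = \left(40 + 2 \left(-52\right)\right) + \frac{1}{-76 - 90} = \left(40 - 104\right) + \frac{1}{-166} = -64 - \frac{1}{166} = - \frac{10625}{166}$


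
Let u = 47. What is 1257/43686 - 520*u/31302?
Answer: -135059/179598 ≈ -0.75201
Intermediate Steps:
1257/43686 - 520*u/31302 = 1257/43686 - 520*47/31302 = 1257*(1/43686) - 24440*1/31302 = 419/14562 - 260/333 = -135059/179598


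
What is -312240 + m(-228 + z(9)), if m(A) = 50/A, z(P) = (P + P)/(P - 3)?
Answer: -2810162/9 ≈ -3.1224e+5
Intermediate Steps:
z(P) = 2*P/(-3 + P) (z(P) = (2*P)/(-3 + P) = 2*P/(-3 + P))
-312240 + m(-228 + z(9)) = -312240 + 50/(-228 + 2*9/(-3 + 9)) = -312240 + 50/(-228 + 2*9/6) = -312240 + 50/(-228 + 2*9*(⅙)) = -312240 + 50/(-228 + 3) = -312240 + 50/(-225) = -312240 + 50*(-1/225) = -312240 - 2/9 = -2810162/9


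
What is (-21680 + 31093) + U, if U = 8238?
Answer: 17651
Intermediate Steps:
(-21680 + 31093) + U = (-21680 + 31093) + 8238 = 9413 + 8238 = 17651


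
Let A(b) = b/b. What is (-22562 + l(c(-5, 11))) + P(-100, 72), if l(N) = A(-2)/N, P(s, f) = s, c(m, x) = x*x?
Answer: -2742101/121 ≈ -22662.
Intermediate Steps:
c(m, x) = x²
A(b) = 1
l(N) = 1/N
(-22562 + l(c(-5, 11))) + P(-100, 72) = (-22562 + 1/(11²)) - 100 = (-22562 + 1/121) - 100 = -2730001/121 - 100 = -2742101/121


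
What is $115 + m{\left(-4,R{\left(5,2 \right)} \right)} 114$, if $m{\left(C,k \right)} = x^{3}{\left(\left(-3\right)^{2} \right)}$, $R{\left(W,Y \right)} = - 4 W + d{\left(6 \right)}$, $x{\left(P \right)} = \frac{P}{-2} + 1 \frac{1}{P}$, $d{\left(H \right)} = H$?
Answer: $- \frac{9255961}{972} \approx -9522.6$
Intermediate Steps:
$x{\left(P \right)} = \frac{1}{P} - \frac{P}{2}$ ($x{\left(P \right)} = P \left(- \frac{1}{2}\right) + \frac{1}{P} = - \frac{P}{2} + \frac{1}{P} = \frac{1}{P} - \frac{P}{2}$)
$R{\left(W,Y \right)} = 6 - 4 W$ ($R{\left(W,Y \right)} = - 4 W + 6 = 6 - 4 W$)
$m{\left(C,k \right)} = - \frac{493039}{5832}$ ($m{\left(C,k \right)} = \left(\frac{1}{\left(-3\right)^{2}} - \frac{\left(-3\right)^{2}}{2}\right)^{3} = \left(\frac{1}{9} - \frac{9}{2}\right)^{3} = \left(- \frac{79}{18}\right)^{3} = - \frac{493039}{5832}$)
$115 + m{\left(-4,R{\left(5,2 \right)} \right)} 114 = 115 - \frac{9367741}{972} = - \frac{9255961}{972}$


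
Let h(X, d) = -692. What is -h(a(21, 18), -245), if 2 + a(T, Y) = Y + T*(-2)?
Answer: 692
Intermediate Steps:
a(T, Y) = -2 + Y - 2*T (a(T, Y) = -2 + (Y + T*(-2)) = -2 + (Y - 2*T) = -2 + Y - 2*T)
-h(a(21, 18), -245) = -1*(-692) = 692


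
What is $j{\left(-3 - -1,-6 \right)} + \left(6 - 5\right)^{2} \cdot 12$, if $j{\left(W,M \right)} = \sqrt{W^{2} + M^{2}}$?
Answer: $12 + 2 \sqrt{10} \approx 18.325$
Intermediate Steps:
$j{\left(W,M \right)} = \sqrt{M^{2} + W^{2}}$
$j{\left(-3 - -1,-6 \right)} + \left(6 - 5\right)^{2} \cdot 12 = \sqrt{\left(-6\right)^{2} + \left(-3 - -1\right)^{2}} + \left(6 - 5\right)^{2} \cdot 12 = \sqrt{36 + \left(-3 + 1\right)^{2}} + 1^{2} \cdot 12 = \sqrt{36 + \left(-2\right)^{2}} + 1 \cdot 12 = \sqrt{36 + 4} + 12 = \sqrt{40} + 12 = 2 \sqrt{10} + 12 = 12 + 2 \sqrt{10}$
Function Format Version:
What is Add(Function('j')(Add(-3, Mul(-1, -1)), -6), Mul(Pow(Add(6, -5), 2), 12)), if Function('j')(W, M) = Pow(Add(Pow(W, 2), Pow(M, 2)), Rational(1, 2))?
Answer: Add(12, Mul(2, Pow(10, Rational(1, 2)))) ≈ 18.325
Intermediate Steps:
Function('j')(W, M) = Pow(Add(Pow(M, 2), Pow(W, 2)), Rational(1, 2))
Add(Function('j')(Add(-3, Mul(-1, -1)), -6), Mul(Pow(Add(6, -5), 2), 12)) = Add(Pow(Add(Pow(-6, 2), Pow(Add(-3, Mul(-1, -1)), 2)), Rational(1, 2)), Mul(Pow(Add(6, -5), 2), 12)) = Add(Pow(Add(36, Pow(Add(-3, 1), 2)), Rational(1, 2)), Mul(Pow(1, 2), 12)) = Add(Pow(Add(36, Pow(-2, 2)), Rational(1, 2)), Mul(1, 12)) = Add(Pow(Add(36, 4), Rational(1, 2)), 12) = Add(Pow(40, Rational(1, 2)), 12) = Add(Mul(2, Pow(10, Rational(1, 2))), 12) = Add(12, Mul(2, Pow(10, Rational(1, 2))))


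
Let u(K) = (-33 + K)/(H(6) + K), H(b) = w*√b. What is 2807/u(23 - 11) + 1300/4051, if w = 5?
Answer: -6496504/4051 - 2005*√6/3 ≈ -3240.8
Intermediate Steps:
H(b) = 5*√b
u(K) = (-33 + K)/(K + 5*√6) (u(K) = (-33 + K)/(5*√6 + K) = (-33 + K)/(K + 5*√6))
2807/u(23 - 11) + 1300/4051 = 2807/(((-33 + (23 - 11))/((23 - 11) + 5*√6))) + 1300/4051 = 2807/(((-33 + 12)/(12 + 5*√6))) + 1300*(1/4051) = 2807/((-21/(12 + 5*√6))) + 1300/4051 = 2807*(-4/7 - 5*√6/21) + 1300/4051 = (-1604 - 2005*√6/3) + 1300/4051 = -6496504/4051 - 2005*√6/3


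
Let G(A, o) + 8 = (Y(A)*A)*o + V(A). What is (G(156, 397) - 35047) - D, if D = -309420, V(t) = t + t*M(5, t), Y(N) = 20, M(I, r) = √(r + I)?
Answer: 1513161 + 156*√161 ≈ 1.5151e+6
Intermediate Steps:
M(I, r) = √(I + r)
V(t) = t + t*√(5 + t)
G(A, o) = -8 + A*(1 + √(5 + A)) + 20*A*o (G(A, o) = -8 + ((20*A)*o + A*(1 + √(5 + A))) = -8 + (20*A*o + A*(1 + √(5 + A))) = -8 + (A*(1 + √(5 + A)) + 20*A*o) = -8 + A*(1 + √(5 + A)) + 20*A*o)
(G(156, 397) - 35047) - D = ((-8 + 156*(1 + √(5 + 156)) + 20*156*397) - 35047) - 1*(-309420) = ((-8 + 156*(1 + √161) + 1238640) - 35047) + 309420 = ((-8 + (156 + 156*√161) + 1238640) - 35047) + 309420 = ((1238788 + 156*√161) - 35047) + 309420 = (1203741 + 156*√161) + 309420 = 1513161 + 156*√161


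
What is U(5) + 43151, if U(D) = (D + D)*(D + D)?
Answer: 43251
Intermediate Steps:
U(D) = 4*D² (U(D) = (2*D)*(2*D) = 4*D²)
U(5) + 43151 = 4*5² + 43151 = 4*25 + 43151 = 100 + 43151 = 43251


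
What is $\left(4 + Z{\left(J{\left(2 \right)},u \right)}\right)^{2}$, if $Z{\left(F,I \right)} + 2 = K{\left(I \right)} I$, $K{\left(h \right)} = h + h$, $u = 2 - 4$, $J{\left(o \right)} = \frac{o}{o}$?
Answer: $100$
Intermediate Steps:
$J{\left(o \right)} = 1$
$u = -2$
$K{\left(h \right)} = 2 h$
$Z{\left(F,I \right)} = -2 + 2 I^{2}$ ($Z{\left(F,I \right)} = -2 + 2 I I = -2 + 2 I^{2}$)
$\left(4 + Z{\left(J{\left(2 \right)},u \right)}\right)^{2} = \left(4 - \left(2 - 2 \left(-2\right)^{2}\right)\right)^{2} = \left(4 + \left(-2 + 2 \cdot 4\right)\right)^{2} = \left(4 + \left(-2 + 8\right)\right)^{2} = \left(4 + 6\right)^{2} = 10^{2} = 100$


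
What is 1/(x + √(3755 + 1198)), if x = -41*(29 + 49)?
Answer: -82/262109 - √4953/10222251 ≈ -0.00031973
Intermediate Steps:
x = -3198 (x = -41*78 = -3198)
1/(x + √(3755 + 1198)) = 1/(-3198 + √(3755 + 1198)) = 1/(-3198 + √4953)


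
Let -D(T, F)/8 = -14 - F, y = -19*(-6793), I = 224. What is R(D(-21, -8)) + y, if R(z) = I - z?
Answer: 129243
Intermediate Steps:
y = 129067
D(T, F) = 112 + 8*F (D(T, F) = -8*(-14 - F) = 112 + 8*F)
R(z) = 224 - z
R(D(-21, -8)) + y = (224 - (112 + 8*(-8))) + 129067 = (224 - (112 - 64)) + 129067 = (224 - 1*48) + 129067 = (224 - 48) + 129067 = 176 + 129067 = 129243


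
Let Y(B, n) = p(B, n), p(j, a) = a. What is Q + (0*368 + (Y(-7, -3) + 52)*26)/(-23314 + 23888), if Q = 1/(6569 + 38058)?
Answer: 4061098/1829707 ≈ 2.2195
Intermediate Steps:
Y(B, n) = n
Q = 1/44627 ≈ 2.2408e-5
Q + (0*368 + (Y(-7, -3) + 52)*26)/(-23314 + 23888) = 1/44627 + (0*368 + (-3 + 52)*26)/(-23314 + 23888) = 1/44627 + (0 + 49*26)/574 = 1/44627 + (0 + 1274)*(1/574) = 1/44627 + 1274*(1/574) = 1/44627 + 91/41 = 4061098/1829707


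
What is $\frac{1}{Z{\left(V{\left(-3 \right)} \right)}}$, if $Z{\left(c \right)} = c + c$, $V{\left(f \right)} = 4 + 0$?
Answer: $\frac{1}{8} \approx 0.125$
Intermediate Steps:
$V{\left(f \right)} = 4$
$Z{\left(c \right)} = 2 c$
$\frac{1}{Z{\left(V{\left(-3 \right)} \right)}} = \frac{1}{2 \cdot 4} = \frac{1}{8}$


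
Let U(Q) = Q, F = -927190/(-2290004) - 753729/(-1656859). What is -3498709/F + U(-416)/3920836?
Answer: -6506063600003202174236510/1598851012098697667 ≈ -4.0692e+6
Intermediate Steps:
F = 1631132760563/1897106868718 (F = -927190*(-1/2290004) - 753729*(-1/1656859) = 463595/1145002 + 753729/1656859 = 1631132760563/1897106868718 ≈ 0.85980)
-3498709/F + U(-416)/3920836 = -3498709/1631132760563/1897106868718 - 416/3920836 = -3498709*1897106868718/1631132760563 - 416*1/3920836 = -6637424875545485062/1631132760563 - 104/980209 = -6506063600003202174236510/1598851012098697667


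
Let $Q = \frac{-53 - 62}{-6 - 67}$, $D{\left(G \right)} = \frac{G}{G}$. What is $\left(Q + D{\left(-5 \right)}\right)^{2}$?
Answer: $\frac{35344}{5329} \approx 6.6324$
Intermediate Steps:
$D{\left(G \right)} = 1$
$Q = \frac{115}{73}$ ($Q = - \frac{115}{-73} = \left(-115\right) \left(- \frac{1}{73}\right) = \frac{115}{73} \approx 1.5753$)
$\left(Q + D{\left(-5 \right)}\right)^{2} = \left(\frac{115}{73} + 1\right)^{2} = \left(\frac{188}{73}\right)^{2} = \frac{35344}{5329}$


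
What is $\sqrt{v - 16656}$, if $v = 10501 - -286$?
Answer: $i \sqrt{5869} \approx 76.609 i$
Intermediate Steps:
$v = 10787$ ($v = 10501 + 286 = 10787$)
$\sqrt{v - 16656} = \sqrt{10787 - 16656} = \sqrt{-5869} = i \sqrt{5869}$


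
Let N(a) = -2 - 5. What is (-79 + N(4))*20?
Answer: -1720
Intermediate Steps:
N(a) = -7
(-79 + N(4))*20 = (-79 - 7)*20 = -86*20 = -1720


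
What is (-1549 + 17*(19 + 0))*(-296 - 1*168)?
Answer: 568864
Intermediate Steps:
(-1549 + 17*(19 + 0))*(-296 - 1*168) = (-1549 + 17*19)*(-296 - 168) = (-1549 + 323)*(-464) = -1226*(-464) = 568864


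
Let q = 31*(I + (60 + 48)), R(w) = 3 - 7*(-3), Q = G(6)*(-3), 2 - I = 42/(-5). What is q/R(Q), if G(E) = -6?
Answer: 2294/15 ≈ 152.93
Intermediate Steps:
I = 52/5 (I = 2 - 42/(-5) = 2 - 42*(-1)/5 = 2 - 1*(-42/5) = 2 + 42/5 = 52/5 ≈ 10.400)
Q = 18 (Q = -6*(-3) = 18)
R(w) = 24 (R(w) = 3 + 21 = 24)
q = 18352/5 (q = 31*(52/5 + (60 + 48)) = 31*(52/5 + 108) = 31*(592/5) = 18352/5 ≈ 3670.4)
q/R(Q) = (18352/5)/24 = (18352/5)*(1/24) = 2294/15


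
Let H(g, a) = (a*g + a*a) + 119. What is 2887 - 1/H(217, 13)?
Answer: 8975682/3109 ≈ 2887.0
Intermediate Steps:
H(g, a) = 119 + a² + a*g (H(g, a) = (a*g + a²) + 119 = (a² + a*g) + 119 = 119 + a² + a*g)
2887 - 1/H(217, 13) = 2887 - 1/(119 + 13² + 13*217) = 2887 - 1/(119 + 169 + 2821) = 2887 - 1/3109 = 8975682/3109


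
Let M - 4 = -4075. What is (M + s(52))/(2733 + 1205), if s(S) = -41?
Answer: -2056/1969 ≈ -1.0442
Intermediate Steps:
M = -4071 (M = 4 - 4075 = -4071)
(M + s(52))/(2733 + 1205) = (-4071 - 41)/(2733 + 1205) = -4112/3938 = -4112*1/3938 = -2056/1969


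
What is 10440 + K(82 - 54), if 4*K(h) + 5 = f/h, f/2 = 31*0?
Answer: 41755/4 ≈ 10439.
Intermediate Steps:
f = 0 (f = 2*(31*0) = 2*0 = 0)
K(h) = -5/4 (K(h) = -5/4 + (0/h)/4 = -5/4 + (¼)*0 = -5/4 + 0 = -5/4)
10440 + K(82 - 54) = 10440 - 5/4 = 41755/4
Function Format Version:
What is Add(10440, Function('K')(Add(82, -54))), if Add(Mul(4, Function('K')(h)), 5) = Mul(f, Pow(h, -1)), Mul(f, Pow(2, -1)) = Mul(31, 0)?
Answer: Rational(41755, 4) ≈ 10439.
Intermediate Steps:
f = 0 (f = Mul(2, Mul(31, 0)) = Mul(2, 0) = 0)
Function('K')(h) = Rational(-5, 4) (Function('K')(h) = Add(Rational(-5, 4), Mul(Rational(1, 4), Mul(0, Pow(h, -1)))) = Add(Rational(-5, 4), Mul(Rational(1, 4), 0)) = Add(Rational(-5, 4), 0) = Rational(-5, 4))
Add(10440, Function('K')(Add(82, -54))) = Add(10440, Rational(-5, 4)) = Rational(41755, 4)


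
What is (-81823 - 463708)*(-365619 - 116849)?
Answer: 263201250508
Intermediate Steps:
(-81823 - 463708)*(-365619 - 116849) = -545531*(-482468) = 263201250508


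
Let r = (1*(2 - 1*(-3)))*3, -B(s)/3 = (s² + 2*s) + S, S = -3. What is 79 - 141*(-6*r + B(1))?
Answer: 12769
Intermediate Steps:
B(s) = 9 - 6*s - 3*s² (B(s) = -3*((s² + 2*s) - 3) = -3*(-3 + s² + 2*s) = 9 - 6*s - 3*s²)
r = 15 (r = (1*(2 + 3))*3 = (1*5)*3 = 5*3 = 15)
79 - 141*(-6*r + B(1)) = 79 - 141*(-6*15 + (9 - 6*1 - 3*1²)) = 79 - 141*(-90 + (9 - 6 - 3*1)) = 79 - 141*(-90 + (9 - 6 - 3)) = 79 - 141*(-90 + 0) = 79 - 141*(-90) = 79 + 12690 = 12769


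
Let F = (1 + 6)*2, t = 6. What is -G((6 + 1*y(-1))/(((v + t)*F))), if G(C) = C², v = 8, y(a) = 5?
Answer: -121/38416 ≈ -0.0031497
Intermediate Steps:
F = 14 (F = 7*2 = 14)
-G((6 + 1*y(-1))/(((v + t)*F))) = -((6 + 1*5)/(((8 + 6)*14)))² = -((6 + 5)/((14*14)))² = -(11/196)² = -1*121/38416 = -121/38416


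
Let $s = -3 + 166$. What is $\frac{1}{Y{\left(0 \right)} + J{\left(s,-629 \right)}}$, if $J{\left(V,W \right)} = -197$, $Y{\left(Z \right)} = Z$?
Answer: $- \frac{1}{197} \approx -0.0050761$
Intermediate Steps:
$s = 163$
$\frac{1}{Y{\left(0 \right)} + J{\left(s,-629 \right)}} = \frac{1}{0 - 197} = \frac{1}{-197} = - \frac{1}{197}$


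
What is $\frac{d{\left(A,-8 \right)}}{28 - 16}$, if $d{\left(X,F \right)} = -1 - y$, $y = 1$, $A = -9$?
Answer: $- \frac{1}{6} \approx -0.16667$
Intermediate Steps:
$d{\left(X,F \right)} = -2$ ($d{\left(X,F \right)} = -1 - 1 = -2$)
$\frac{d{\left(A,-8 \right)}}{28 - 16} = - \frac{2}{28 - 16} = - \frac{2}{12} = \left(-2\right) \frac{1}{12} = - \frac{1}{6}$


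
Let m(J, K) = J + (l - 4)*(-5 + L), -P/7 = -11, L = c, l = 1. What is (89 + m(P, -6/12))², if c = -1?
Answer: 33856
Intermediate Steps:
L = -1
P = 77 (P = -7*(-11) = 77)
m(J, K) = 18 + J (m(J, K) = J + (1 - 4)*(-5 - 1) = J - 3*(-6) = J + 18 = 18 + J)
(89 + m(P, -6/12))² = (89 + (18 + 77))² = (89 + 95)² = 184² = 33856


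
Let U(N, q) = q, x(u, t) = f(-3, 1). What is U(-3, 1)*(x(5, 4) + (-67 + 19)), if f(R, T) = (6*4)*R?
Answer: -120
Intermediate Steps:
f(R, T) = 24*R
x(u, t) = -72 (x(u, t) = 24*(-3) = -72)
U(-3, 1)*(x(5, 4) + (-67 + 19)) = 1*(-72 + (-67 + 19)) = 1*(-72 - 48) = 1*(-120) = -120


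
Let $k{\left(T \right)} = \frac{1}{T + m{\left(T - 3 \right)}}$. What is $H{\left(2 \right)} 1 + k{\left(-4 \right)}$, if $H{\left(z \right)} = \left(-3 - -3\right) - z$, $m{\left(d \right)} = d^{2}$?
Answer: $- \frac{89}{45} \approx -1.9778$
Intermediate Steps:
$k{\left(T \right)} = \frac{1}{T + \left(-3 + T\right)^{2}}$ ($k{\left(T \right)} = \frac{1}{T + \left(T - 3\right)^{2}} = \frac{1}{T + \left(-3 + T\right)^{2}}$)
$H{\left(z \right)} = - z$ ($H{\left(z \right)} = \left(-3 + 3\right) - z = 0 - z = - z$)
$H{\left(2 \right)} 1 + k{\left(-4 \right)} = \left(-1\right) 2 \cdot 1 + \frac{1}{-4 + \left(-3 - 4\right)^{2}} = \left(-2\right) 1 + \frac{1}{-4 + \left(-7\right)^{2}} = -2 + \frac{1}{-4 + 49} = -2 + \frac{1}{45} = - \frac{89}{45}$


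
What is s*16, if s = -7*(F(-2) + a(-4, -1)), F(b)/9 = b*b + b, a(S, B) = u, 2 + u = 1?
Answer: -1904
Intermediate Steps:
u = -1 (u = -2 + 1 = -1)
a(S, B) = -1
F(b) = 9*b + 9*b² (F(b) = 9*(b*b + b) = 9*(b² + b) = 9*(b + b²) = 9*b + 9*b²)
s = -119 (s = -7*(9*(-2)*(1 - 2) - 1) = -7*(9*(-2)*(-1) - 1) = -7*(18 - 1) = -7*17 = -119)
s*16 = -119*16 = -1904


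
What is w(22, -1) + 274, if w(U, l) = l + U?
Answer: 295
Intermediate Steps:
w(U, l) = U + l
w(22, -1) + 274 = (22 - 1) + 274 = 21 + 274 = 295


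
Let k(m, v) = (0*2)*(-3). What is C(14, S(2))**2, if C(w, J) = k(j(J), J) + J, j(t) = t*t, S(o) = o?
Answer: 4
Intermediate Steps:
j(t) = t**2
k(m, v) = 0 (k(m, v) = 0*(-3) = 0)
C(w, J) = J (C(w, J) = 0 + J = J)
C(14, S(2))**2 = 2**2 = 4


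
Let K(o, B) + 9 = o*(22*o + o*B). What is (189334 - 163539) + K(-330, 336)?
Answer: 39011986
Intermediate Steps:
K(o, B) = -9 + o*(22*o + B*o) (K(o, B) = -9 + o*(22*o + o*B) = -9 + o*(22*o + B*o))
(189334 - 163539) + K(-330, 336) = (189334 - 163539) + (-9 + 22*(-330)² + 336*(-330)²) = 25795 + (-9 + 22*108900 + 336*108900) = 25795 + (-9 + 2395800 + 36590400) = 25795 + 38986191 = 39011986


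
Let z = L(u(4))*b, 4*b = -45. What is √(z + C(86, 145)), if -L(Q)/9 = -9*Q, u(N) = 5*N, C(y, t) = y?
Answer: I*√18139 ≈ 134.68*I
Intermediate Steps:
b = -45/4 (b = (¼)*(-45) = -45/4 ≈ -11.250)
L(Q) = 81*Q (L(Q) = -(-81)*Q = 81*Q)
z = -18225 (z = (81*(5*4))*(-45/4) = (81*20)*(-45/4) = 1620*(-45/4) = -18225)
√(z + C(86, 145)) = √(-18225 + 86) = √(-18139) = I*√18139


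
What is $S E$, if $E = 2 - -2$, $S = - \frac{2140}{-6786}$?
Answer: $\frac{4280}{3393} \approx 1.2614$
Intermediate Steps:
$S = \frac{1070}{3393}$ ($S = \left(-2140\right) \left(- \frac{1}{6786}\right) = \frac{1070}{3393} \approx 0.31536$)
$E = 4$ ($E = 2 + 2 = 4$)
$S E = \frac{1070}{3393} \cdot 4 = \frac{4280}{3393}$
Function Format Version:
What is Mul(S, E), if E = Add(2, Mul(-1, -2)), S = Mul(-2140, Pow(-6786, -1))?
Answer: Rational(4280, 3393) ≈ 1.2614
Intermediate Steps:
S = Rational(1070, 3393) (S = Mul(-2140, Rational(-1, 6786)) = Rational(1070, 3393) ≈ 0.31536)
E = 4 (E = Add(2, 2) = 4)
Mul(S, E) = Mul(Rational(1070, 3393), 4) = Rational(4280, 3393)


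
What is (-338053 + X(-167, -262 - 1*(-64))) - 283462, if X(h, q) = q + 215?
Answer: -621498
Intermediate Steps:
X(h, q) = 215 + q
(-338053 + X(-167, -262 - 1*(-64))) - 283462 = (-338053 + (215 + (-262 - 1*(-64)))) - 283462 = (-338053 + (215 + (-262 + 64))) - 283462 = (-338053 + (215 - 198)) - 283462 = (-338053 + 17) - 283462 = -338036 - 283462 = -621498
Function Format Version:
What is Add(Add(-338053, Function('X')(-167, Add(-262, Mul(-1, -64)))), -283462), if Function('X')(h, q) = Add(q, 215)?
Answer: -621498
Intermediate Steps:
Function('X')(h, q) = Add(215, q)
Add(Add(-338053, Function('X')(-167, Add(-262, Mul(-1, -64)))), -283462) = Add(Add(-338053, Add(215, Add(-262, Mul(-1, -64)))), -283462) = Add(Add(-338053, Add(215, Add(-262, 64))), -283462) = Add(Add(-338053, Add(215, -198)), -283462) = Add(Add(-338053, 17), -283462) = Add(-338036, -283462) = -621498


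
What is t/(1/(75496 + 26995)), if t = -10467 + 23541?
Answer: 1339967334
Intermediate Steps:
t = 13074
t/(1/(75496 + 26995)) = 13074/(1/(75496 + 26995)) = 13074/(1/102491) = 13074*102491 = 1339967334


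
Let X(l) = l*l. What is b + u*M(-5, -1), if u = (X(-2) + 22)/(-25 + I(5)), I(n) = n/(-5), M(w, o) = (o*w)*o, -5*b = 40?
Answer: -3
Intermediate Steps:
b = -8 (b = -⅕*40 = -8)
X(l) = l²
M(w, o) = w*o²
I(n) = -n/5 (I(n) = n*(-⅕) = -n/5)
u = -1 (u = ((-2)² + 22)/(-25 - ⅕*5) = (4 + 22)/(-25 - 1) = 26/(-26) = 26*(-1/26) = -1)
b + u*M(-5, -1) = -8 - (-5)*(-1)² = -8 - (-5) = -8 - 1*(-5) = -8 + 5 = -3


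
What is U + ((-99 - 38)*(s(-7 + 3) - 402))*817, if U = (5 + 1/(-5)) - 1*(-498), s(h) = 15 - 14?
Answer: 224420159/5 ≈ 4.4884e+7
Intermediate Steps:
s(h) = 1
U = 2514/5 (U = (5 + 1*(-1/5)) + 498 = (5 - 1/5) + 498 = 24/5 + 498 = 2514/5 ≈ 502.80)
U + ((-99 - 38)*(s(-7 + 3) - 402))*817 = 2514/5 + ((-99 - 38)*(1 - 402))*817 = 2514/5 - 137*(-401)*817 = 2514/5 + 54937*817 = 2514/5 + 44883529 = 224420159/5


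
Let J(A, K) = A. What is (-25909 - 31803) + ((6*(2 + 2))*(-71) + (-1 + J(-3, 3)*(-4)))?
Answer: -59405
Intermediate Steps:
(-25909 - 31803) + ((6*(2 + 2))*(-71) + (-1 + J(-3, 3)*(-4))) = (-25909 - 31803) + ((6*(2 + 2))*(-71) + (-1 - 3*(-4))) = -57712 + ((6*4)*(-71) + (-1 + 12)) = -57712 + (24*(-71) + 11) = -57712 + (-1704 + 11) = -57712 - 1693 = -59405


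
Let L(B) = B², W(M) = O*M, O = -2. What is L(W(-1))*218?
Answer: 872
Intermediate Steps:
W(M) = -2*M
L(W(-1))*218 = (-2*(-1))²*218 = 2²*218 = 4*218 = 872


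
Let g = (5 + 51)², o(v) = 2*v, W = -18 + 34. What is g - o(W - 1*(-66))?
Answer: 2972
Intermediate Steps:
W = 16
g = 3136 (g = 56² = 3136)
g - o(W - 1*(-66)) = 3136 - 2*(16 - 1*(-66)) = 3136 - 2*(16 + 66) = 3136 - 2*82 = 3136 - 1*164 = 3136 - 164 = 2972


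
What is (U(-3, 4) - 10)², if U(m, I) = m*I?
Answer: 484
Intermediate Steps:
U(m, I) = I*m
(U(-3, 4) - 10)² = (4*(-3) - 10)² = (-12 - 10)² = (-22)² = 484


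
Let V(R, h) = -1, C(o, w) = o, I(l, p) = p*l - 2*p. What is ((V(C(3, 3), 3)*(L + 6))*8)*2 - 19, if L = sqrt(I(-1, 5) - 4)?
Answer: -115 - 16*I*sqrt(19) ≈ -115.0 - 69.742*I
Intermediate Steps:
I(l, p) = -2*p + l*p (I(l, p) = l*p - 2*p = -2*p + l*p)
L = I*sqrt(19) (L = sqrt(5*(-2 - 1) - 4) = sqrt(5*(-3) - 4) = sqrt(-15 - 4) = sqrt(-19) = I*sqrt(19) ≈ 4.3589*I)
((V(C(3, 3), 3)*(L + 6))*8)*2 - 19 = (-(I*sqrt(19) + 6)*8)*2 - 19 = (-(6 + I*sqrt(19))*8)*2 - 19 = ((-6 - I*sqrt(19))*8)*2 - 19 = (-48 - 8*I*sqrt(19))*2 - 19 = (-96 - 16*I*sqrt(19)) - 19 = -115 - 16*I*sqrt(19)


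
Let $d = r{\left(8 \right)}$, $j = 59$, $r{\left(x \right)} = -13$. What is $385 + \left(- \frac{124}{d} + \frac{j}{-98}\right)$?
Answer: $\frac{501875}{1274} \approx 393.94$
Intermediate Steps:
$d = -13$
$385 + \left(- \frac{124}{d} + \frac{j}{-98}\right) = 385 + \left(- \frac{124}{-13} + \frac{59}{-98}\right) = 385 + \left(\left(-124\right) \left(- \frac{1}{13}\right) + 59 \left(- \frac{1}{98}\right)\right) = 385 + \left(\frac{124}{13} - \frac{59}{98}\right) = 385 + \frac{11385}{1274} = \frac{501875}{1274}$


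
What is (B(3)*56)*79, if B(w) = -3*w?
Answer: -39816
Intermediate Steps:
(B(3)*56)*79 = (-3*3*56)*79 = -9*56*79 = -504*79 = -39816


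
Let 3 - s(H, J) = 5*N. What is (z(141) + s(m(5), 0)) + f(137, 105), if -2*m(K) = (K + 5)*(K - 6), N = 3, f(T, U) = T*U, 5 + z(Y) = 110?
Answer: 14478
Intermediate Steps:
z(Y) = 105 (z(Y) = -5 + 110 = 105)
m(K) = -(-6 + K)*(5 + K)/2 (m(K) = -(K + 5)*(K - 6)/2 = -(5 + K)*(-6 + K)/2 = -(-6 + K)*(5 + K)/2)
s(H, J) = -12 (s(H, J) = 3 - 5*3 = 3 - 1*15 = 3 - 15 = -12)
(z(141) + s(m(5), 0)) + f(137, 105) = (105 - 12) + 137*105 = 93 + 14385 = 14478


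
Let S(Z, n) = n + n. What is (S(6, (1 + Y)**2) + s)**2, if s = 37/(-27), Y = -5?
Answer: 683929/729 ≈ 938.17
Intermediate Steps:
S(Z, n) = 2*n
s = -37/27 (s = 37*(-1/27) = -37/27 ≈ -1.3704)
(S(6, (1 + Y)**2) + s)**2 = (2*(1 - 5)**2 - 37/27)**2 = (2*(-4)**2 - 37/27)**2 = (2*16 - 37/27)**2 = (32 - 37/27)**2 = (827/27)**2 = 683929/729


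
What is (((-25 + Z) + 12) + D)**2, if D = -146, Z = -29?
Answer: 35344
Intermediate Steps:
(((-25 + Z) + 12) + D)**2 = (((-25 - 29) + 12) - 146)**2 = ((-54 + 12) - 146)**2 = (-42 - 146)**2 = (-188)**2 = 35344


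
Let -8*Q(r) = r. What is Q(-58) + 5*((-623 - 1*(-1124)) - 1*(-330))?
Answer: 16649/4 ≈ 4162.3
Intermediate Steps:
Q(r) = -r/8
Q(-58) + 5*((-623 - 1*(-1124)) - 1*(-330)) = -⅛*(-58) + 5*((-623 - 1*(-1124)) - 1*(-330)) = 29/4 + 5*((-623 + 1124) + 330) = 29/4 + 5*(501 + 330) = 29/4 + 5*831 = 29/4 + 4155 = 16649/4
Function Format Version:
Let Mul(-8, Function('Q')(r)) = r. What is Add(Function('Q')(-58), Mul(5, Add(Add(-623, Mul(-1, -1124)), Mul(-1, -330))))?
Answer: Rational(16649, 4) ≈ 4162.3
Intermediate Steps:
Function('Q')(r) = Mul(Rational(-1, 8), r)
Add(Function('Q')(-58), Mul(5, Add(Add(-623, Mul(-1, -1124)), Mul(-1, -330)))) = Add(Mul(Rational(-1, 8), -58), Mul(5, Add(Add(-623, Mul(-1, -1124)), Mul(-1, -330)))) = Add(Rational(29, 4), Mul(5, Add(Add(-623, 1124), 330))) = Add(Rational(29, 4), Mul(5, Add(501, 330))) = Add(Rational(29, 4), Mul(5, 831)) = Add(Rational(29, 4), 4155) = Rational(16649, 4)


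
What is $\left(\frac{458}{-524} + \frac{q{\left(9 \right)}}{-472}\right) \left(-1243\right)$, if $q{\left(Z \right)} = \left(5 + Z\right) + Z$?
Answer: $\frac{70921851}{61832} \approx 1147.0$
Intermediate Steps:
$q{\left(Z \right)} = 5 + 2 Z$
$\left(\frac{458}{-524} + \frac{q{\left(9 \right)}}{-472}\right) \left(-1243\right) = \left(\frac{458}{-524} + \frac{5 + 2 \cdot 9}{-472}\right) \left(-1243\right) = \left(458 \left(- \frac{1}{524}\right) + \left(5 + 18\right) \left(- \frac{1}{472}\right)\right) \left(-1243\right) = \left(- \frac{229}{262} + 23 \left(- \frac{1}{472}\right)\right) \left(-1243\right) = \left(- \frac{229}{262} - \frac{23}{472}\right) \left(-1243\right) = \left(- \frac{57057}{61832}\right) \left(-1243\right) = \frac{70921851}{61832}$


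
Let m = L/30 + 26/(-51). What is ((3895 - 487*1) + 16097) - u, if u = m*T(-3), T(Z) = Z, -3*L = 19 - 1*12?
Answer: 9946651/510 ≈ 19503.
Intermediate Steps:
L = -7/3 (L = -(19 - 1*12)/3 = -(19 - 12)/3 = -1/3*7 = -7/3 ≈ -2.3333)
m = -899/1530 (m = -7/3/30 + 26/(-51) = -7/3*1/30 + 26*(-1/51) = -7/90 - 26/51 = -899/1530 ≈ -0.58758)
u = 899/510 (u = -899/1530*(-3) = 899/510 ≈ 1.7627)
((3895 - 487*1) + 16097) - u = ((3895 - 487*1) + 16097) - 1*899/510 = ((3895 - 487) + 16097) - 899/510 = (3408 + 16097) - 899/510 = 19505 - 899/510 = 9946651/510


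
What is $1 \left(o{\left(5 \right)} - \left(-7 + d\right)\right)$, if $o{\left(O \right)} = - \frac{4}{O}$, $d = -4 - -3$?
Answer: $\frac{36}{5} \approx 7.2$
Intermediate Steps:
$d = -1$ ($d = -4 + 3 = -1$)
$1 \left(o{\left(5 \right)} - \left(-7 + d\right)\right) = 1 \left(- \frac{4}{5} + \left(7 - -1\right)\right) = 1 \left(\left(-4\right) \frac{1}{5} + \left(7 + 1\right)\right) = 1 \left(- \frac{4}{5} + 8\right) = 1 \cdot \frac{36}{5} = \frac{36}{5}$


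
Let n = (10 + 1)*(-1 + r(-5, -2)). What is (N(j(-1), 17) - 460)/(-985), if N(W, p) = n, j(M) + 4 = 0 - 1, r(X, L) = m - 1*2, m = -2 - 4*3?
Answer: 647/985 ≈ 0.65685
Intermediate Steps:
m = -14 (m = -2 - 12 = -14)
r(X, L) = -16 (r(X, L) = -14 - 1*2 = -14 - 2 = -16)
j(M) = -5 (j(M) = -4 + (0 - 1) = -4 - 1 = -5)
n = -187 (n = (10 + 1)*(-1 - 16) = 11*(-17) = -187)
N(W, p) = -187
(N(j(-1), 17) - 460)/(-985) = (-187 - 460)/(-985) = -647*(-1/985) = 647/985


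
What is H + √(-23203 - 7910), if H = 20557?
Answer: 20557 + 3*I*√3457 ≈ 20557.0 + 176.39*I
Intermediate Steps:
H + √(-23203 - 7910) = 20557 + √(-23203 - 7910) = 20557 + √(-31113) = 20557 + 3*I*√3457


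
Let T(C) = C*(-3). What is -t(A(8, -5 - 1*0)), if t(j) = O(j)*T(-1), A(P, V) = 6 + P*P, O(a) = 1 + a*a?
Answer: -14703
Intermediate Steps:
T(C) = -3*C
O(a) = 1 + a²
A(P, V) = 6 + P²
t(j) = 3 + 3*j² (t(j) = (1 + j²)*(-3*(-1)) = (1 + j²)*3 = 3 + 3*j²)
-t(A(8, -5 - 1*0)) = -(3 + 3*(6 + 8²)²) = -(3 + 3*(6 + 64)²) = -(3 + 3*70²) = -(3 + 3*4900) = -(3 + 14700) = -1*14703 = -14703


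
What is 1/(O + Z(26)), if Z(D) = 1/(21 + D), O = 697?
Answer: 47/32760 ≈ 0.0014347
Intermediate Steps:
1/(O + Z(26)) = 1/(697 + 1/(21 + 26)) = 1/(697 + 1/47) = 1/(32760/47) = 47/32760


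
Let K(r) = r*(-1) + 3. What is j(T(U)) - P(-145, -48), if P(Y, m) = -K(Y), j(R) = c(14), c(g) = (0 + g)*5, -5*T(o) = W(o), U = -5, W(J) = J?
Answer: 218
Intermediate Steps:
T(o) = -o/5
K(r) = 3 - r (K(r) = -r + 3 = 3 - r)
c(g) = 5*g (c(g) = g*5 = 5*g)
j(R) = 70 (j(R) = 5*14 = 70)
P(Y, m) = -3 + Y (P(Y, m) = -(3 - Y) = -3 + Y)
j(T(U)) - P(-145, -48) = 70 - (-3 - 145) = 70 - 1*(-148) = 70 + 148 = 218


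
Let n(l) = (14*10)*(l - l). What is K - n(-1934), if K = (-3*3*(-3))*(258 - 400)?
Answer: -3834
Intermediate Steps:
n(l) = 0 (n(l) = 140*0 = 0)
K = -3834 (K = -9*(-3)*(-142) = 27*(-142) = -3834)
K - n(-1934) = -3834 - 1*0 = -3834 + 0 = -3834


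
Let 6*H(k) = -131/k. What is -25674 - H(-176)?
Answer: -27111875/1056 ≈ -25674.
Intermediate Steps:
H(k) = -131/(6*k) (H(k) = (-131/k)/6 = -131/(6*k))
-25674 - H(-176) = -25674 - (-131)/(6*(-176)) = -25674 - (-131)*(-1)/(6*176) = -25674 - 1*131/1056 = -25674 - 131/1056 = -27111875/1056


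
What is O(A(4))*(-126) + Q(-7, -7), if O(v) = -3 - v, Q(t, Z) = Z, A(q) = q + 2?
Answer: 1127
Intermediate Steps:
A(q) = 2 + q
O(A(4))*(-126) + Q(-7, -7) = (-3 - (2 + 4))*(-126) - 7 = (-3 - 1*6)*(-126) - 7 = (-3 - 6)*(-126) - 7 = -9*(-126) - 7 = 1134 - 7 = 1127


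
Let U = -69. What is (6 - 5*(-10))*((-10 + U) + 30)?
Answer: -2744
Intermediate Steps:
(6 - 5*(-10))*((-10 + U) + 30) = (6 - 5*(-10))*((-10 - 69) + 30) = (6 + 50)*(-79 + 30) = 56*(-49) = -2744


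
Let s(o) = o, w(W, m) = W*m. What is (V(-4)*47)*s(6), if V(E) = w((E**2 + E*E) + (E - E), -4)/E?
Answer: 9024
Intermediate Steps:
V(E) = -8*E (V(E) = (((E**2 + E*E) + (E - E))*(-4))/E = (((E**2 + E**2) + 0)*(-4))/E = ((2*E**2 + 0)*(-4))/E = ((2*E**2)*(-4))/E = (-8*E**2)/E = -8*E)
(V(-4)*47)*s(6) = (-8*(-4)*47)*6 = (32*47)*6 = 1504*6 = 9024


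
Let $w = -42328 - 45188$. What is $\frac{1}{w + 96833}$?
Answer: $\frac{1}{9317} \approx 0.00010733$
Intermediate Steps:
$w = -87516$
$\frac{1}{w + 96833} = \frac{1}{-87516 + 96833} = \frac{1}{9317}$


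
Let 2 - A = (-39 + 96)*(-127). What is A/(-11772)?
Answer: -7241/11772 ≈ -0.61510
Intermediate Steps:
A = 7241 (A = 2 - (-39 + 96)*(-127) = 2 - 57*(-127) = 2 - 1*(-7239) = 2 + 7239 = 7241)
A/(-11772) = 7241/(-11772) = 7241*(-1/11772) = -7241/11772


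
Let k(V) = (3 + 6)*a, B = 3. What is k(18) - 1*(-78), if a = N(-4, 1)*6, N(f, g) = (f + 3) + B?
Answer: 186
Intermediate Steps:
N(f, g) = 6 + f (N(f, g) = (f + 3) + 3 = (3 + f) + 3 = 6 + f)
a = 12 (a = (6 - 4)*6 = 2*6 = 12)
k(V) = 108 (k(V) = (3 + 6)*12 = 9*12 = 108)
k(18) - 1*(-78) = 108 - 1*(-78) = 108 + 78 = 186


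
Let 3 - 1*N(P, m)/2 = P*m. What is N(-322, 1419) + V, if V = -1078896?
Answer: -165054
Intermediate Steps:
N(P, m) = 6 - 2*P*m
N(-322, 1419) + V = (6 - 2*(-322)*1419) - 1078896 = (6 + 913836) - 1078896 = 913842 - 1078896 = -165054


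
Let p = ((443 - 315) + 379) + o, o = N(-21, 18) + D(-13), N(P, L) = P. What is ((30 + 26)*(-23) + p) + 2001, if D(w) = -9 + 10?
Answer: 1200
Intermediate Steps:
D(w) = 1
o = -20 (o = -21 + 1 = -20)
p = 487 (p = ((443 - 315) + 379) - 20 = (128 + 379) - 20 = 507 - 20 = 487)
((30 + 26)*(-23) + p) + 2001 = ((30 + 26)*(-23) + 487) + 2001 = (56*(-23) + 487) + 2001 = (-1288 + 487) + 2001 = -801 + 2001 = 1200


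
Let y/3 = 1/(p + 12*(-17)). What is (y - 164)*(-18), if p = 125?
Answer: 233262/79 ≈ 2952.7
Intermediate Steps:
y = -3/79 (y = 3/(125 + 12*(-17)) = 3/(125 - 204) = 3/(-79) = 3*(-1/79) = -3/79 ≈ -0.037975)
(y - 164)*(-18) = (-3/79 - 164)*(-18) = -12959/79*(-18) = 233262/79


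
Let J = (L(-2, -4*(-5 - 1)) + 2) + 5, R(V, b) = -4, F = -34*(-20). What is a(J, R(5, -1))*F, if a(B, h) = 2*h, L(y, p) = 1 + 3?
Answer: -5440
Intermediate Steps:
F = 680
L(y, p) = 4
J = 11 (J = (4 + 2) + 5 = 6 + 5 = 11)
a(J, R(5, -1))*F = (2*(-4))*680 = -8*680 = -5440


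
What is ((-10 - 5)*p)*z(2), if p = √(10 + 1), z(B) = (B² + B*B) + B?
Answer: -150*√11 ≈ -497.49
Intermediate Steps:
z(B) = B + 2*B² (z(B) = (B² + B²) + B = 2*B² + B = B + 2*B²)
p = √11 ≈ 3.3166
((-10 - 5)*p)*z(2) = ((-10 - 5)*√11)*(2*(1 + 2*2)) = (-15*√11)*(2*(1 + 4)) = (-15*√11)*(2*5) = -15*√11*10 = -150*√11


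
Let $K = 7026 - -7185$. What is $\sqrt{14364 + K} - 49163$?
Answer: $-49163 + 15 \sqrt{127} \approx -48994.0$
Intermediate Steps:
$K = 14211$ ($K = 7026 + 7185 = 14211$)
$\sqrt{14364 + K} - 49163 = \sqrt{14364 + 14211} - 49163 = \sqrt{28575} - 49163 = 15 \sqrt{127} - 49163 = -49163 + 15 \sqrt{127}$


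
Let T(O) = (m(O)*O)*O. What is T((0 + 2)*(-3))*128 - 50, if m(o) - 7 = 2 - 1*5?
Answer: 18382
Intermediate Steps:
m(o) = 4 (m(o) = 7 + (2 - 1*5) = 7 + (2 - 5) = 7 - 3 = 4)
T(O) = 4*O**2 (T(O) = (4*O)*O = 4*O**2)
T((0 + 2)*(-3))*128 - 50 = (4*((0 + 2)*(-3))**2)*128 - 50 = (4*(2*(-3))**2)*128 - 50 = (4*(-6)**2)*128 - 50 = (4*36)*128 - 50 = 144*128 - 50 = 18432 - 50 = 18382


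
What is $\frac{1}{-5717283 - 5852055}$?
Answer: $- \frac{1}{11569338} \approx -8.6435 \cdot 10^{-8}$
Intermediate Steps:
$\frac{1}{-5717283 - 5852055} = \frac{1}{-11569338} = - \frac{1}{11569338}$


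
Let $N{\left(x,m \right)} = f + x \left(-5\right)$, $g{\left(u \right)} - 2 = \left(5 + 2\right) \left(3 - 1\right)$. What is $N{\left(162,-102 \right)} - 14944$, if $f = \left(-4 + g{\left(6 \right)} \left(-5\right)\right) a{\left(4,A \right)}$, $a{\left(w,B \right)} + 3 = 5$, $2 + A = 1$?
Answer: $-15922$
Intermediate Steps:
$A = -1$ ($A = -2 + 1 = -1$)
$a{\left(w,B \right)} = 2$ ($a{\left(w,B \right)} = -3 + 5 = 2$)
$g{\left(u \right)} = 16$ ($g{\left(u \right)} = 2 + \left(5 + 2\right) \left(3 - 1\right) = 2 + 7 \cdot 2 = 2 + 14 = 16$)
$f = -168$ ($f = \left(-4 + 16 \left(-5\right)\right) 2 = \left(-4 - 80\right) 2 = \left(-84\right) 2 = -168$)
$N{\left(x,m \right)} = -168 - 5 x$ ($N{\left(x,m \right)} = -168 + x \left(-5\right) = -168 - 5 x$)
$N{\left(162,-102 \right)} - 14944 = \left(-168 - 810\right) - 14944 = -978 - 14944 = -15922$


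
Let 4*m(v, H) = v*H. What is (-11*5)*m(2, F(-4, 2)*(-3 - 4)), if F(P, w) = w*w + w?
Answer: 1155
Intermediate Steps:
F(P, w) = w + w² (F(P, w) = w² + w = w + w²)
m(v, H) = H*v/4 (m(v, H) = (v*H)/4 = (H*v)/4 = H*v/4)
(-11*5)*m(2, F(-4, 2)*(-3 - 4)) = (-11*5)*((¼)*((2*(1 + 2))*(-3 - 4))*2) = -55*(2*3)*(-7)*2/4 = -55*6*(-7)*2/4 = -55*(-42)*2/4 = -55*(-21) = 1155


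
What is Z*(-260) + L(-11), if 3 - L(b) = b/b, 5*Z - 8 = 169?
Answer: -9202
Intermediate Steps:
Z = 177/5 (Z = 8/5 + (⅕)*169 = 8/5 + 169/5 = 177/5 ≈ 35.400)
L(b) = 2 (L(b) = 3 - b/b = 3 - 1*1 = 3 - 1 = 2)
Z*(-260) + L(-11) = (177/5)*(-260) + 2 = -9204 + 2 = -9202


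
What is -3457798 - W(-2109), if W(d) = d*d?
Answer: -7905679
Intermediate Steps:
W(d) = d²
-3457798 - W(-2109) = -3457798 - 1*(-2109)² = -3457798 - 1*4447881 = -3457798 - 4447881 = -7905679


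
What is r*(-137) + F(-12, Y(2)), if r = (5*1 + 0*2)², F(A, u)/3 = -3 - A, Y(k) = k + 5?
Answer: -3398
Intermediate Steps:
Y(k) = 5 + k
F(A, u) = -9 - 3*A (F(A, u) = 3*(-3 - A) = -9 - 3*A)
r = 25 (r = (5 + 0)² = 5² = 25)
r*(-137) + F(-12, Y(2)) = 25*(-137) + (-9 - 3*(-12)) = -3425 + (-9 + 36) = -3425 + 27 = -3398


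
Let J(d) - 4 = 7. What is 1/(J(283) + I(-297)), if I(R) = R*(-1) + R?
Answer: 1/11 ≈ 0.090909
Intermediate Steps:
I(R) = 0 (I(R) = -R + R = 0)
J(d) = 11 (J(d) = 4 + 7 = 11)
1/(J(283) + I(-297)) = 1/(11 + 0) = 1/11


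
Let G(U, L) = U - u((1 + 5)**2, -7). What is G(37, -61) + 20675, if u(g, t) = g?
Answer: 20676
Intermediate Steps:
G(U, L) = -36 + U (G(U, L) = U - (1 + 5)**2 = U - 1*6**2 = U - 1*36 = U - 36 = -36 + U)
G(37, -61) + 20675 = (-36 + 37) + 20675 = 1 + 20675 = 20676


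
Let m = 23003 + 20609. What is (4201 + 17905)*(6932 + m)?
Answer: 1117325664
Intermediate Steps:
m = 43612
(4201 + 17905)*(6932 + m) = (4201 + 17905)*(6932 + 43612) = 22106*50544 = 1117325664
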